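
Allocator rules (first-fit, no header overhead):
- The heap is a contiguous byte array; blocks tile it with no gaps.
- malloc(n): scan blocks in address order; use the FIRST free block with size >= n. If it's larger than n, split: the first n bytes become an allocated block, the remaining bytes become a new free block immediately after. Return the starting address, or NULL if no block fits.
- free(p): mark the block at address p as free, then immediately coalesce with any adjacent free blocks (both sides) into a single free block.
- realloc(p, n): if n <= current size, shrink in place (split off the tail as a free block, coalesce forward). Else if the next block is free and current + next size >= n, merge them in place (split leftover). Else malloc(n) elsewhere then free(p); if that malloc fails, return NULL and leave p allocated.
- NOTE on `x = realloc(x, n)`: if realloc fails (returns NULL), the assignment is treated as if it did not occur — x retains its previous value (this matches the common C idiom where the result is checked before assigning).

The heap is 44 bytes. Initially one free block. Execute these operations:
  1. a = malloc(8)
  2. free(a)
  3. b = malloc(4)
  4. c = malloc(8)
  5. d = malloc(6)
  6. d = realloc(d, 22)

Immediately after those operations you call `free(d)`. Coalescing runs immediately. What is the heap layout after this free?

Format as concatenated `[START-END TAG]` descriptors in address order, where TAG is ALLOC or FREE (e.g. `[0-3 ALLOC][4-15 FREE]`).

Answer: [0-3 ALLOC][4-11 ALLOC][12-43 FREE]

Derivation:
Op 1: a = malloc(8) -> a = 0; heap: [0-7 ALLOC][8-43 FREE]
Op 2: free(a) -> (freed a); heap: [0-43 FREE]
Op 3: b = malloc(4) -> b = 0; heap: [0-3 ALLOC][4-43 FREE]
Op 4: c = malloc(8) -> c = 4; heap: [0-3 ALLOC][4-11 ALLOC][12-43 FREE]
Op 5: d = malloc(6) -> d = 12; heap: [0-3 ALLOC][4-11 ALLOC][12-17 ALLOC][18-43 FREE]
Op 6: d = realloc(d, 22) -> d = 12; heap: [0-3 ALLOC][4-11 ALLOC][12-33 ALLOC][34-43 FREE]
free(d): d = 12 -> block [12-33 ALLOC]; mark free, coalesce with adjacent free neighbors -> [0-3 ALLOC][4-11 ALLOC][12-43 FREE]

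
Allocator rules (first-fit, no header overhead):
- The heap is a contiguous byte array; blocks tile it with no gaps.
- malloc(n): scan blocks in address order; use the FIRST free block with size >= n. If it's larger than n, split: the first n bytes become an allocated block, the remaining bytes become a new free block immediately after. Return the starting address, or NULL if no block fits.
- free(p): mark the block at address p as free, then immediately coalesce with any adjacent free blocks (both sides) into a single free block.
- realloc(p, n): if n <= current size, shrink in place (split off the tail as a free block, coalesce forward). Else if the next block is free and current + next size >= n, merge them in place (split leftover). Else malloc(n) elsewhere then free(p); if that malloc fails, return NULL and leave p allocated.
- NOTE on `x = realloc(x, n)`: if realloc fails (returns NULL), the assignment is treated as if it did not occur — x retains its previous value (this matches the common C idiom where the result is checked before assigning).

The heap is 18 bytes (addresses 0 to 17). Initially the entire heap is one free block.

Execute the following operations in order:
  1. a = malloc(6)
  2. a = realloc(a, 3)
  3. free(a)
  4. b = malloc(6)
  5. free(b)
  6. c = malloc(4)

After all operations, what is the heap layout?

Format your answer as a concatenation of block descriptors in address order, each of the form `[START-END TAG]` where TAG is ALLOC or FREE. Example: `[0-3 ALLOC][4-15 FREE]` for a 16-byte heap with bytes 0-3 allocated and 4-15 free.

Op 1: a = malloc(6) -> a = 0; heap: [0-5 ALLOC][6-17 FREE]
Op 2: a = realloc(a, 3) -> a = 0; heap: [0-2 ALLOC][3-17 FREE]
Op 3: free(a) -> (freed a); heap: [0-17 FREE]
Op 4: b = malloc(6) -> b = 0; heap: [0-5 ALLOC][6-17 FREE]
Op 5: free(b) -> (freed b); heap: [0-17 FREE]
Op 6: c = malloc(4) -> c = 0; heap: [0-3 ALLOC][4-17 FREE]

Answer: [0-3 ALLOC][4-17 FREE]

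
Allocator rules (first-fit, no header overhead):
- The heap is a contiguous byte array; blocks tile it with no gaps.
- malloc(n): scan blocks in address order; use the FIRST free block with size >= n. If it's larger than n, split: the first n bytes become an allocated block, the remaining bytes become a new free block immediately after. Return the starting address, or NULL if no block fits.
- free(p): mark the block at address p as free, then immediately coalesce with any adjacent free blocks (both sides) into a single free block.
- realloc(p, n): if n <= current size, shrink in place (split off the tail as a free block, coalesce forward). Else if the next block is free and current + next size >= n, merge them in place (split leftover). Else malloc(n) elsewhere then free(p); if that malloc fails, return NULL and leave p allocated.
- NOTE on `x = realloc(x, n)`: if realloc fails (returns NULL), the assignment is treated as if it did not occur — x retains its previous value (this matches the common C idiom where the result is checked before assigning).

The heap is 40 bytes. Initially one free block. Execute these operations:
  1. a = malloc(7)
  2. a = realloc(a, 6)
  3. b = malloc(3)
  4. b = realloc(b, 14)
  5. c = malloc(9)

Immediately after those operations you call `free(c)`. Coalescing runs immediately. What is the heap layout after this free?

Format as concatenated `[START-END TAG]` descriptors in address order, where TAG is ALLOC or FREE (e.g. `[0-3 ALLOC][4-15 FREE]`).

Answer: [0-5 ALLOC][6-19 ALLOC][20-39 FREE]

Derivation:
Op 1: a = malloc(7) -> a = 0; heap: [0-6 ALLOC][7-39 FREE]
Op 2: a = realloc(a, 6) -> a = 0; heap: [0-5 ALLOC][6-39 FREE]
Op 3: b = malloc(3) -> b = 6; heap: [0-5 ALLOC][6-8 ALLOC][9-39 FREE]
Op 4: b = realloc(b, 14) -> b = 6; heap: [0-5 ALLOC][6-19 ALLOC][20-39 FREE]
Op 5: c = malloc(9) -> c = 20; heap: [0-5 ALLOC][6-19 ALLOC][20-28 ALLOC][29-39 FREE]
free(c): c = 20 -> block [20-28 ALLOC]; mark free, coalesce with adjacent free neighbors -> [0-5 ALLOC][6-19 ALLOC][20-39 FREE]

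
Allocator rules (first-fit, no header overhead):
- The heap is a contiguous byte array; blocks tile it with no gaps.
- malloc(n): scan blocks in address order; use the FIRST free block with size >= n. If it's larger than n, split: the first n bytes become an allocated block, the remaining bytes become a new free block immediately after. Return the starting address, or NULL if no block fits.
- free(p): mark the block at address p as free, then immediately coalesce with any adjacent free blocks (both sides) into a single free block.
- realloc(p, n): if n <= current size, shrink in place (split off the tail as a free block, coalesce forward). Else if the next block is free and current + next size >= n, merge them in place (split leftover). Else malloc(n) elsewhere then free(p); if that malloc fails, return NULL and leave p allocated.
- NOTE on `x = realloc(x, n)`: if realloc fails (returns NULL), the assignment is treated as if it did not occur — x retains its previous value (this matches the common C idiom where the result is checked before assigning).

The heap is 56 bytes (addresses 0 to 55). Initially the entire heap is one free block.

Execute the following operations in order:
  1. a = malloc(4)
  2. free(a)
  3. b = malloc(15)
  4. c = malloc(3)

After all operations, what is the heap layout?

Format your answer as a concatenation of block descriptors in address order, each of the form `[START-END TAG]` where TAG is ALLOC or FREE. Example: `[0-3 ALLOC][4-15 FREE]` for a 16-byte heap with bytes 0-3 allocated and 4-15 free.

Answer: [0-14 ALLOC][15-17 ALLOC][18-55 FREE]

Derivation:
Op 1: a = malloc(4) -> a = 0; heap: [0-3 ALLOC][4-55 FREE]
Op 2: free(a) -> (freed a); heap: [0-55 FREE]
Op 3: b = malloc(15) -> b = 0; heap: [0-14 ALLOC][15-55 FREE]
Op 4: c = malloc(3) -> c = 15; heap: [0-14 ALLOC][15-17 ALLOC][18-55 FREE]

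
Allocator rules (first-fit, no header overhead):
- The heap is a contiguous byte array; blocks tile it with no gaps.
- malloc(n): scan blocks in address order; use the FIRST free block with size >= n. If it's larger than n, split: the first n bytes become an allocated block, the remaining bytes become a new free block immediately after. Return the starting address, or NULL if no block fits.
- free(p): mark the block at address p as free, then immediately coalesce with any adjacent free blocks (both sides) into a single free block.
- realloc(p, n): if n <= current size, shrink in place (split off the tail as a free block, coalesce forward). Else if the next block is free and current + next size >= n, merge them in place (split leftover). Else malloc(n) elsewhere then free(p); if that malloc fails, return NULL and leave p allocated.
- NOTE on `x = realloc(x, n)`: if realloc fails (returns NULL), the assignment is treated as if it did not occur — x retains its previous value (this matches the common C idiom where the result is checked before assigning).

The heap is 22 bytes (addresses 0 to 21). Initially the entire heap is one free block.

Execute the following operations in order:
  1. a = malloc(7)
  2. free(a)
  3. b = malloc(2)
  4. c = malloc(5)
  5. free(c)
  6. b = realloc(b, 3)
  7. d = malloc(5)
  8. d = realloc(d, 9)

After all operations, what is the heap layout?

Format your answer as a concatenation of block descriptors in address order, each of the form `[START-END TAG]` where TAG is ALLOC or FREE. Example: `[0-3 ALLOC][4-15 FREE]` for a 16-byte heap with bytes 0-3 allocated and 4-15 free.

Op 1: a = malloc(7) -> a = 0; heap: [0-6 ALLOC][7-21 FREE]
Op 2: free(a) -> (freed a); heap: [0-21 FREE]
Op 3: b = malloc(2) -> b = 0; heap: [0-1 ALLOC][2-21 FREE]
Op 4: c = malloc(5) -> c = 2; heap: [0-1 ALLOC][2-6 ALLOC][7-21 FREE]
Op 5: free(c) -> (freed c); heap: [0-1 ALLOC][2-21 FREE]
Op 6: b = realloc(b, 3) -> b = 0; heap: [0-2 ALLOC][3-21 FREE]
Op 7: d = malloc(5) -> d = 3; heap: [0-2 ALLOC][3-7 ALLOC][8-21 FREE]
Op 8: d = realloc(d, 9) -> d = 3; heap: [0-2 ALLOC][3-11 ALLOC][12-21 FREE]

Answer: [0-2 ALLOC][3-11 ALLOC][12-21 FREE]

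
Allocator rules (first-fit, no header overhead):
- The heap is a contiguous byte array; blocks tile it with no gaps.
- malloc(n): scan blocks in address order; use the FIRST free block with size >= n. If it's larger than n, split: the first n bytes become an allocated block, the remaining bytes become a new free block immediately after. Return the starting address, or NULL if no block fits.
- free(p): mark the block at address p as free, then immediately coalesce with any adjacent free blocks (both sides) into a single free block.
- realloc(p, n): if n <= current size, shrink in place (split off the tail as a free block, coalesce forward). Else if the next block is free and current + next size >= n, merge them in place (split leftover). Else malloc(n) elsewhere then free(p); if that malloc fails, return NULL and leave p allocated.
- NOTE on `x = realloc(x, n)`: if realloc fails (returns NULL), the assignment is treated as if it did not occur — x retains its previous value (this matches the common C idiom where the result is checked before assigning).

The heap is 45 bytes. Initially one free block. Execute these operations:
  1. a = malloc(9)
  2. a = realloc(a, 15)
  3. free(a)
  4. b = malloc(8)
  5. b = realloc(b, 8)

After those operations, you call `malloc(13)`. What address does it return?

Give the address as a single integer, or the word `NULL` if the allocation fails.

Answer: 8

Derivation:
Op 1: a = malloc(9) -> a = 0; heap: [0-8 ALLOC][9-44 FREE]
Op 2: a = realloc(a, 15) -> a = 0; heap: [0-14 ALLOC][15-44 FREE]
Op 3: free(a) -> (freed a); heap: [0-44 FREE]
Op 4: b = malloc(8) -> b = 0; heap: [0-7 ALLOC][8-44 FREE]
Op 5: b = realloc(b, 8) -> b = 0; heap: [0-7 ALLOC][8-44 FREE]
malloc(13): first-fit scan over [0-7 ALLOC][8-44 FREE] -> 8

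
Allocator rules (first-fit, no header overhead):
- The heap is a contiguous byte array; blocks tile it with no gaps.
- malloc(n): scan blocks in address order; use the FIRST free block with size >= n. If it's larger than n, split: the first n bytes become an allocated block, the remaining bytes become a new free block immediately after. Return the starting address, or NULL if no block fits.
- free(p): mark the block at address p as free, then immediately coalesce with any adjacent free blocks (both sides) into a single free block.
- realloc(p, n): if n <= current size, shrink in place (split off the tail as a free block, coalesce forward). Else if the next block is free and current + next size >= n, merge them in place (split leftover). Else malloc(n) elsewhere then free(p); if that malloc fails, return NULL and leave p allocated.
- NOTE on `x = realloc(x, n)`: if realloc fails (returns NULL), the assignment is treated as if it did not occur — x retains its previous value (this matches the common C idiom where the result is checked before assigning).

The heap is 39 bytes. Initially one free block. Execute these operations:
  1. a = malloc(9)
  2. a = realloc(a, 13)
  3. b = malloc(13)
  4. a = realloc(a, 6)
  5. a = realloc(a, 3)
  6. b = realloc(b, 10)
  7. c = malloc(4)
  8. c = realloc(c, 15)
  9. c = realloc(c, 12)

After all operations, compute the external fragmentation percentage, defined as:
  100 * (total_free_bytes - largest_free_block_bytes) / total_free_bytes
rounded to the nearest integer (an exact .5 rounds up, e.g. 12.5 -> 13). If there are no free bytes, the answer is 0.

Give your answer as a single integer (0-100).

Answer: 29

Derivation:
Op 1: a = malloc(9) -> a = 0; heap: [0-8 ALLOC][9-38 FREE]
Op 2: a = realloc(a, 13) -> a = 0; heap: [0-12 ALLOC][13-38 FREE]
Op 3: b = malloc(13) -> b = 13; heap: [0-12 ALLOC][13-25 ALLOC][26-38 FREE]
Op 4: a = realloc(a, 6) -> a = 0; heap: [0-5 ALLOC][6-12 FREE][13-25 ALLOC][26-38 FREE]
Op 5: a = realloc(a, 3) -> a = 0; heap: [0-2 ALLOC][3-12 FREE][13-25 ALLOC][26-38 FREE]
Op 6: b = realloc(b, 10) -> b = 13; heap: [0-2 ALLOC][3-12 FREE][13-22 ALLOC][23-38 FREE]
Op 7: c = malloc(4) -> c = 3; heap: [0-2 ALLOC][3-6 ALLOC][7-12 FREE][13-22 ALLOC][23-38 FREE]
Op 8: c = realloc(c, 15) -> c = 23; heap: [0-2 ALLOC][3-12 FREE][13-22 ALLOC][23-37 ALLOC][38-38 FREE]
Op 9: c = realloc(c, 12) -> c = 23; heap: [0-2 ALLOC][3-12 FREE][13-22 ALLOC][23-34 ALLOC][35-38 FREE]
Free blocks: [10 4] total_free=14 largest=10 -> 100*(14-10)/14 = 400/14 ≈ 28.571 -> rounds to 29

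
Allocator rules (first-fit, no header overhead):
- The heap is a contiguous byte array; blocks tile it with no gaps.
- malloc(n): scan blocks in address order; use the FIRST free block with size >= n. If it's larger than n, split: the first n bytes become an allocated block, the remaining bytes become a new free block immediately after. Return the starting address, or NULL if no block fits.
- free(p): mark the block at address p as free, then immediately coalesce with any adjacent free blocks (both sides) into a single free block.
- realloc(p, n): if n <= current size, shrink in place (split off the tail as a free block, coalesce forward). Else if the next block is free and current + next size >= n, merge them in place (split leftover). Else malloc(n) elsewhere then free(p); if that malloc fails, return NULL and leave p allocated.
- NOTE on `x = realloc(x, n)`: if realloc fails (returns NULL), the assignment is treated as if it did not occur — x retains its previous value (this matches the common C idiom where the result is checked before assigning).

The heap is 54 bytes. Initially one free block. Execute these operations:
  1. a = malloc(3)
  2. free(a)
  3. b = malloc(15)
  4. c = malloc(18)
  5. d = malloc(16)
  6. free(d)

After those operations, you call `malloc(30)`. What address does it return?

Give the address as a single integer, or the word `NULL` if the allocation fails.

Op 1: a = malloc(3) -> a = 0; heap: [0-2 ALLOC][3-53 FREE]
Op 2: free(a) -> (freed a); heap: [0-53 FREE]
Op 3: b = malloc(15) -> b = 0; heap: [0-14 ALLOC][15-53 FREE]
Op 4: c = malloc(18) -> c = 15; heap: [0-14 ALLOC][15-32 ALLOC][33-53 FREE]
Op 5: d = malloc(16) -> d = 33; heap: [0-14 ALLOC][15-32 ALLOC][33-48 ALLOC][49-53 FREE]
Op 6: free(d) -> (freed d); heap: [0-14 ALLOC][15-32 ALLOC][33-53 FREE]
malloc(30): first-fit scan over [0-14 ALLOC][15-32 ALLOC][33-53 FREE] -> NULL

Answer: NULL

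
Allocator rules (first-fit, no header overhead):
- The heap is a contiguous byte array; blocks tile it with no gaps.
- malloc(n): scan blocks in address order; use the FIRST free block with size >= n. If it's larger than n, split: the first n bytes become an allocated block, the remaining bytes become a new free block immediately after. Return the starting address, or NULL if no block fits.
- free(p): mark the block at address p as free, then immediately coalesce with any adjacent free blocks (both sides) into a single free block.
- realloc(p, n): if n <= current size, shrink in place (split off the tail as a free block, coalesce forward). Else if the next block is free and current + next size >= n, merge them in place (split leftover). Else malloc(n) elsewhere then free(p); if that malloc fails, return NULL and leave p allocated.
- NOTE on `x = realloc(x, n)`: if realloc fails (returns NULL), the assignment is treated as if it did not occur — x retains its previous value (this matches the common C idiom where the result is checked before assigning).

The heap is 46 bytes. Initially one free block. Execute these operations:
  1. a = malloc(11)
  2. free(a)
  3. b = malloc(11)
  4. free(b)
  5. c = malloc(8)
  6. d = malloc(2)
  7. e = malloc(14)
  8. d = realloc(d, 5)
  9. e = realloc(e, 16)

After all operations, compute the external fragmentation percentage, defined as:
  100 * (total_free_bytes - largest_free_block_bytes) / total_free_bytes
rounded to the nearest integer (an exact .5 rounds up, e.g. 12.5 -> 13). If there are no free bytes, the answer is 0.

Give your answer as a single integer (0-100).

Op 1: a = malloc(11) -> a = 0; heap: [0-10 ALLOC][11-45 FREE]
Op 2: free(a) -> (freed a); heap: [0-45 FREE]
Op 3: b = malloc(11) -> b = 0; heap: [0-10 ALLOC][11-45 FREE]
Op 4: free(b) -> (freed b); heap: [0-45 FREE]
Op 5: c = malloc(8) -> c = 0; heap: [0-7 ALLOC][8-45 FREE]
Op 6: d = malloc(2) -> d = 8; heap: [0-7 ALLOC][8-9 ALLOC][10-45 FREE]
Op 7: e = malloc(14) -> e = 10; heap: [0-7 ALLOC][8-9 ALLOC][10-23 ALLOC][24-45 FREE]
Op 8: d = realloc(d, 5) -> d = 24; heap: [0-7 ALLOC][8-9 FREE][10-23 ALLOC][24-28 ALLOC][29-45 FREE]
Op 9: e = realloc(e, 16) -> e = 29; heap: [0-7 ALLOC][8-23 FREE][24-28 ALLOC][29-44 ALLOC][45-45 FREE]
Free blocks: [16 1] total_free=17 largest=16 -> 100*(17-16)/17 = 100/17 ≈ 5.882 -> rounds to 6

Answer: 6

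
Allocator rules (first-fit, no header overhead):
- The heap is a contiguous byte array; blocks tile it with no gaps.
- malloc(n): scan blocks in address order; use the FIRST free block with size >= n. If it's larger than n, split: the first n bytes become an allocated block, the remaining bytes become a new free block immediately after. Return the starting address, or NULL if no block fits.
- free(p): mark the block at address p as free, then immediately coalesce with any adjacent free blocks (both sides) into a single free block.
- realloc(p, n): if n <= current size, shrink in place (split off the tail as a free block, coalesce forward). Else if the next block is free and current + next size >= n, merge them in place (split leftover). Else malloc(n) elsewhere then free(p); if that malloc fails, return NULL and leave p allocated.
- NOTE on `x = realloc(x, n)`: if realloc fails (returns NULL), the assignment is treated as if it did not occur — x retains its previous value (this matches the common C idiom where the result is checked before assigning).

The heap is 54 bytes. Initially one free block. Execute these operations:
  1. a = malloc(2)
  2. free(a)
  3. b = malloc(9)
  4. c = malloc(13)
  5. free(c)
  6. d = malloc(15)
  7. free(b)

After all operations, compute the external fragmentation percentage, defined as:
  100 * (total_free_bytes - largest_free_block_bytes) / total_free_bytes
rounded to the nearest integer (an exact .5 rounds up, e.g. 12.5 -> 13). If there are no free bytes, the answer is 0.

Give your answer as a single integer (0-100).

Op 1: a = malloc(2) -> a = 0; heap: [0-1 ALLOC][2-53 FREE]
Op 2: free(a) -> (freed a); heap: [0-53 FREE]
Op 3: b = malloc(9) -> b = 0; heap: [0-8 ALLOC][9-53 FREE]
Op 4: c = malloc(13) -> c = 9; heap: [0-8 ALLOC][9-21 ALLOC][22-53 FREE]
Op 5: free(c) -> (freed c); heap: [0-8 ALLOC][9-53 FREE]
Op 6: d = malloc(15) -> d = 9; heap: [0-8 ALLOC][9-23 ALLOC][24-53 FREE]
Op 7: free(b) -> (freed b); heap: [0-8 FREE][9-23 ALLOC][24-53 FREE]
Free blocks: [9 30] total_free=39 largest=30 -> 100*(39-30)/39 = 900/39 ≈ 23.077 -> rounds to 23

Answer: 23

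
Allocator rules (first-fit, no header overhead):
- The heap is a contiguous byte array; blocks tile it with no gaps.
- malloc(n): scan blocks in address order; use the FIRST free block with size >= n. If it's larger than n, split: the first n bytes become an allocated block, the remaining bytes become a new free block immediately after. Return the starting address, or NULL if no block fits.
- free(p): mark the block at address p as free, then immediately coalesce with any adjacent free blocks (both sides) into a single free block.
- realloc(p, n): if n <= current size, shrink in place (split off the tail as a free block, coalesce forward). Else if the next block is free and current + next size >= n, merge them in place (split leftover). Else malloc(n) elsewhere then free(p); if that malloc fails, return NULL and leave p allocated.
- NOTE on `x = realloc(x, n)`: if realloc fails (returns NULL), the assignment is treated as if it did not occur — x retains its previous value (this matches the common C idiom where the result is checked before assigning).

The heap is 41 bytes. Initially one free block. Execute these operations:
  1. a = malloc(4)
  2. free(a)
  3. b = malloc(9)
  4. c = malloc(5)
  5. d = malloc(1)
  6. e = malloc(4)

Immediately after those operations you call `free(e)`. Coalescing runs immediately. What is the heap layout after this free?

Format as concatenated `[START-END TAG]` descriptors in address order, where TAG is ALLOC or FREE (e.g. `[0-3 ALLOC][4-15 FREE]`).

Answer: [0-8 ALLOC][9-13 ALLOC][14-14 ALLOC][15-40 FREE]

Derivation:
Op 1: a = malloc(4) -> a = 0; heap: [0-3 ALLOC][4-40 FREE]
Op 2: free(a) -> (freed a); heap: [0-40 FREE]
Op 3: b = malloc(9) -> b = 0; heap: [0-8 ALLOC][9-40 FREE]
Op 4: c = malloc(5) -> c = 9; heap: [0-8 ALLOC][9-13 ALLOC][14-40 FREE]
Op 5: d = malloc(1) -> d = 14; heap: [0-8 ALLOC][9-13 ALLOC][14-14 ALLOC][15-40 FREE]
Op 6: e = malloc(4) -> e = 15; heap: [0-8 ALLOC][9-13 ALLOC][14-14 ALLOC][15-18 ALLOC][19-40 FREE]
free(e): e = 15 -> block [15-18 ALLOC]; mark free, coalesce with adjacent free neighbors -> [0-8 ALLOC][9-13 ALLOC][14-14 ALLOC][15-40 FREE]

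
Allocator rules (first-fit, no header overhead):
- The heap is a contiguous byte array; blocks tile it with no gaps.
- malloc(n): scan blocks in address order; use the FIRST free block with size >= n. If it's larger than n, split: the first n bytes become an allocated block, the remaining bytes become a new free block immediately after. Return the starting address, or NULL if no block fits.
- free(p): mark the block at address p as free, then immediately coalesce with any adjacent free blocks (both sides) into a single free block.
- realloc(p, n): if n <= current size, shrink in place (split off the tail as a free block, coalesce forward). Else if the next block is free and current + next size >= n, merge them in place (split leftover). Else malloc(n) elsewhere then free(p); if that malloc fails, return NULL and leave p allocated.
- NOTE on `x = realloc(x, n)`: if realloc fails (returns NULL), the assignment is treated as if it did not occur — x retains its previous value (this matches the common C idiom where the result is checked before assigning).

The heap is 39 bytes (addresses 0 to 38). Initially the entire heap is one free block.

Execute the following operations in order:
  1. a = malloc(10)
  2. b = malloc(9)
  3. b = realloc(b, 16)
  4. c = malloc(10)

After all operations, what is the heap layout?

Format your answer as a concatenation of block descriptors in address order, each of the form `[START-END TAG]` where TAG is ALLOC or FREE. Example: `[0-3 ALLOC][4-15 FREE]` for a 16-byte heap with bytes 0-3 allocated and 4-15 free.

Op 1: a = malloc(10) -> a = 0; heap: [0-9 ALLOC][10-38 FREE]
Op 2: b = malloc(9) -> b = 10; heap: [0-9 ALLOC][10-18 ALLOC][19-38 FREE]
Op 3: b = realloc(b, 16) -> b = 10; heap: [0-9 ALLOC][10-25 ALLOC][26-38 FREE]
Op 4: c = malloc(10) -> c = 26; heap: [0-9 ALLOC][10-25 ALLOC][26-35 ALLOC][36-38 FREE]

Answer: [0-9 ALLOC][10-25 ALLOC][26-35 ALLOC][36-38 FREE]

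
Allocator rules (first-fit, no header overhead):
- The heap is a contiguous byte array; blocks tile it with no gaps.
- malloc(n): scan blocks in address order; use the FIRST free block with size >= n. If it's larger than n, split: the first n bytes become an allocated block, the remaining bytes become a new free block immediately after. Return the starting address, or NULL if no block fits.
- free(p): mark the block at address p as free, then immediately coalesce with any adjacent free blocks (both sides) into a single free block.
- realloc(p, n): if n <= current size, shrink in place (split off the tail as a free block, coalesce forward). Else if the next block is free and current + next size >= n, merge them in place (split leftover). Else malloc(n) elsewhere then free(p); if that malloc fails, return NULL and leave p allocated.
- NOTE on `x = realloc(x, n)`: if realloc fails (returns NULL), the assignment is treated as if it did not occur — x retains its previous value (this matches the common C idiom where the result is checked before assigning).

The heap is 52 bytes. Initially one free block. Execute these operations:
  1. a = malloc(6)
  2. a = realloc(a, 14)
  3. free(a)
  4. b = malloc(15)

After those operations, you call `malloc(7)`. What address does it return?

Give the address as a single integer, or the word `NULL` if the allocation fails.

Answer: 15

Derivation:
Op 1: a = malloc(6) -> a = 0; heap: [0-5 ALLOC][6-51 FREE]
Op 2: a = realloc(a, 14) -> a = 0; heap: [0-13 ALLOC][14-51 FREE]
Op 3: free(a) -> (freed a); heap: [0-51 FREE]
Op 4: b = malloc(15) -> b = 0; heap: [0-14 ALLOC][15-51 FREE]
malloc(7): first-fit scan over [0-14 ALLOC][15-51 FREE] -> 15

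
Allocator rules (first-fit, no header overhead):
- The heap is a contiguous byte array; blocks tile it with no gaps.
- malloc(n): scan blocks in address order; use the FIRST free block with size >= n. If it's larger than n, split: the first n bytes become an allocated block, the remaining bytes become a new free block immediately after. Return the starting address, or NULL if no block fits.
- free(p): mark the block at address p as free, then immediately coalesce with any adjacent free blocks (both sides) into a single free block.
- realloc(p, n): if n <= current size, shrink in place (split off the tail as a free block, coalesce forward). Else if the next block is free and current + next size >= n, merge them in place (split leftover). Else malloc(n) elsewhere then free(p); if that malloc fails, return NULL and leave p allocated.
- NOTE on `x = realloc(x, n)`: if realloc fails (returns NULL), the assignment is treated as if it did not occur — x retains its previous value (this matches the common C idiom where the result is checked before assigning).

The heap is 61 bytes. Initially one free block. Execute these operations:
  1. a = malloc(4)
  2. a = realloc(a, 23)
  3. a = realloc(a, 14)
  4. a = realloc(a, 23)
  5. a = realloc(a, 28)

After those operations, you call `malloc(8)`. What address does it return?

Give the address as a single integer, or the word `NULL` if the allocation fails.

Answer: 28

Derivation:
Op 1: a = malloc(4) -> a = 0; heap: [0-3 ALLOC][4-60 FREE]
Op 2: a = realloc(a, 23) -> a = 0; heap: [0-22 ALLOC][23-60 FREE]
Op 3: a = realloc(a, 14) -> a = 0; heap: [0-13 ALLOC][14-60 FREE]
Op 4: a = realloc(a, 23) -> a = 0; heap: [0-22 ALLOC][23-60 FREE]
Op 5: a = realloc(a, 28) -> a = 0; heap: [0-27 ALLOC][28-60 FREE]
malloc(8): first-fit scan over [0-27 ALLOC][28-60 FREE] -> 28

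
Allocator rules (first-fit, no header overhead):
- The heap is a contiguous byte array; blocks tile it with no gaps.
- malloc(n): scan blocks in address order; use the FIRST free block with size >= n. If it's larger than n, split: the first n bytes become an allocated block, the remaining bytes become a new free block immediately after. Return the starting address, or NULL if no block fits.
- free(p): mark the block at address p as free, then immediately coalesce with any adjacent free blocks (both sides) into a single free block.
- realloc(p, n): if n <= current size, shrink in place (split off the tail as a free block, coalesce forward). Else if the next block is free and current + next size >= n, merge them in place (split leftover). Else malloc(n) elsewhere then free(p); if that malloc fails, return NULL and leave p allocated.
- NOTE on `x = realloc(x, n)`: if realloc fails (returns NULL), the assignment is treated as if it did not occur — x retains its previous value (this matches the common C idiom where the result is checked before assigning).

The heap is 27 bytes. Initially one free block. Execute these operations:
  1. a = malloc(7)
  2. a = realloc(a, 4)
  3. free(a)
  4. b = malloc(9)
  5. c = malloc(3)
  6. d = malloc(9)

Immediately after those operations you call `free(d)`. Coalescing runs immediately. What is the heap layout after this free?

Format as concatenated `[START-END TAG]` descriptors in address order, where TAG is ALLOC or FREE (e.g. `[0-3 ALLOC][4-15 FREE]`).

Op 1: a = malloc(7) -> a = 0; heap: [0-6 ALLOC][7-26 FREE]
Op 2: a = realloc(a, 4) -> a = 0; heap: [0-3 ALLOC][4-26 FREE]
Op 3: free(a) -> (freed a); heap: [0-26 FREE]
Op 4: b = malloc(9) -> b = 0; heap: [0-8 ALLOC][9-26 FREE]
Op 5: c = malloc(3) -> c = 9; heap: [0-8 ALLOC][9-11 ALLOC][12-26 FREE]
Op 6: d = malloc(9) -> d = 12; heap: [0-8 ALLOC][9-11 ALLOC][12-20 ALLOC][21-26 FREE]
free(d): d = 12 -> block [12-20 ALLOC]; mark free, coalesce with adjacent free neighbors -> [0-8 ALLOC][9-11 ALLOC][12-26 FREE]

Answer: [0-8 ALLOC][9-11 ALLOC][12-26 FREE]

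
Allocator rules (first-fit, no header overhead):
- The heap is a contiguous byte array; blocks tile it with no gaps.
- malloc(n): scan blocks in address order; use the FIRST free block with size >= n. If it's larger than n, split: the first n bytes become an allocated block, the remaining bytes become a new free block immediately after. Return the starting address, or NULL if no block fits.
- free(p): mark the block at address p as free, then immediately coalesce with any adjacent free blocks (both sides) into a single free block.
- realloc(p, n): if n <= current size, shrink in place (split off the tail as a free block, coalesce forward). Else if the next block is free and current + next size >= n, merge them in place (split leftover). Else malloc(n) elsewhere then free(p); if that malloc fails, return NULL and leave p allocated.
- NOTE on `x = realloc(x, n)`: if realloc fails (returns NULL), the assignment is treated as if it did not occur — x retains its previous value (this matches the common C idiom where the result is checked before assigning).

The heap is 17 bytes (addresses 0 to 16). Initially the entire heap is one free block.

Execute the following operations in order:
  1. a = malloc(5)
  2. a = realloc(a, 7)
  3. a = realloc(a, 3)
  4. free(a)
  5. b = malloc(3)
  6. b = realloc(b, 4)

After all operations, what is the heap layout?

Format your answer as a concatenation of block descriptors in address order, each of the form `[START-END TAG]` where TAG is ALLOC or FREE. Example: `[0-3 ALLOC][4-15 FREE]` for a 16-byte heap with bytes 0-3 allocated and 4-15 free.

Answer: [0-3 ALLOC][4-16 FREE]

Derivation:
Op 1: a = malloc(5) -> a = 0; heap: [0-4 ALLOC][5-16 FREE]
Op 2: a = realloc(a, 7) -> a = 0; heap: [0-6 ALLOC][7-16 FREE]
Op 3: a = realloc(a, 3) -> a = 0; heap: [0-2 ALLOC][3-16 FREE]
Op 4: free(a) -> (freed a); heap: [0-16 FREE]
Op 5: b = malloc(3) -> b = 0; heap: [0-2 ALLOC][3-16 FREE]
Op 6: b = realloc(b, 4) -> b = 0; heap: [0-3 ALLOC][4-16 FREE]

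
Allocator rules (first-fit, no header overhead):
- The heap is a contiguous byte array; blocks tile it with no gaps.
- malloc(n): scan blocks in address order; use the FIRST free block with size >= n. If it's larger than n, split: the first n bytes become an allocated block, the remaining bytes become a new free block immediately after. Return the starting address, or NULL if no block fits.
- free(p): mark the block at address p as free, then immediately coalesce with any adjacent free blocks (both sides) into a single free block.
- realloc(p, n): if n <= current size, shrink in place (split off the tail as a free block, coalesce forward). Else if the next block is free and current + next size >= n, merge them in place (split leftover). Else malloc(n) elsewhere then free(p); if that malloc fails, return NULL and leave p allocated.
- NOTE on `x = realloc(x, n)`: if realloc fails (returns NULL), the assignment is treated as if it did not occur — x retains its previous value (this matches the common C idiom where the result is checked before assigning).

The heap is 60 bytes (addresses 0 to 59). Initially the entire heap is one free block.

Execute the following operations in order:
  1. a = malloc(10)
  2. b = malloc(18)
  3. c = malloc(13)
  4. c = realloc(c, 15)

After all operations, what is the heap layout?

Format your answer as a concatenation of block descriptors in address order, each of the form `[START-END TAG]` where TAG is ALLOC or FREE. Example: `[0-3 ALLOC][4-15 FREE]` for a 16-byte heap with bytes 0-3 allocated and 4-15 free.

Op 1: a = malloc(10) -> a = 0; heap: [0-9 ALLOC][10-59 FREE]
Op 2: b = malloc(18) -> b = 10; heap: [0-9 ALLOC][10-27 ALLOC][28-59 FREE]
Op 3: c = malloc(13) -> c = 28; heap: [0-9 ALLOC][10-27 ALLOC][28-40 ALLOC][41-59 FREE]
Op 4: c = realloc(c, 15) -> c = 28; heap: [0-9 ALLOC][10-27 ALLOC][28-42 ALLOC][43-59 FREE]

Answer: [0-9 ALLOC][10-27 ALLOC][28-42 ALLOC][43-59 FREE]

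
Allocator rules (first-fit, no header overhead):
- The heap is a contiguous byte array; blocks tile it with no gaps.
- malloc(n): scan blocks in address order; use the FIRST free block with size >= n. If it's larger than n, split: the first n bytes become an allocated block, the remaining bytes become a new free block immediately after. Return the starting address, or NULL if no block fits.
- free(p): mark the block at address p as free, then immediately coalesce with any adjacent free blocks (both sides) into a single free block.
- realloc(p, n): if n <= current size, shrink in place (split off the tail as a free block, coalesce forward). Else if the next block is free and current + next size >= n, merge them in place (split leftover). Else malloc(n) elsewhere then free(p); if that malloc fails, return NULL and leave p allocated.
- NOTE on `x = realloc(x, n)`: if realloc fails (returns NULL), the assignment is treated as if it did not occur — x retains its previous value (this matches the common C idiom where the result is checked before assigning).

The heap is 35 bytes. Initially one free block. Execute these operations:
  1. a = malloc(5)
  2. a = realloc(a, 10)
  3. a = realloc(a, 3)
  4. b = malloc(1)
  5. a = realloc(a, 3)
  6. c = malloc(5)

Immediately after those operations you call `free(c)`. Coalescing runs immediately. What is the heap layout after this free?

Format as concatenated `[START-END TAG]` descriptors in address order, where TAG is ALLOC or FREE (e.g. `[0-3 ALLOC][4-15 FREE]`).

Op 1: a = malloc(5) -> a = 0; heap: [0-4 ALLOC][5-34 FREE]
Op 2: a = realloc(a, 10) -> a = 0; heap: [0-9 ALLOC][10-34 FREE]
Op 3: a = realloc(a, 3) -> a = 0; heap: [0-2 ALLOC][3-34 FREE]
Op 4: b = malloc(1) -> b = 3; heap: [0-2 ALLOC][3-3 ALLOC][4-34 FREE]
Op 5: a = realloc(a, 3) -> a = 0; heap: [0-2 ALLOC][3-3 ALLOC][4-34 FREE]
Op 6: c = malloc(5) -> c = 4; heap: [0-2 ALLOC][3-3 ALLOC][4-8 ALLOC][9-34 FREE]
free(c): c = 4 -> block [4-8 ALLOC]; mark free, coalesce with adjacent free neighbors -> [0-2 ALLOC][3-3 ALLOC][4-34 FREE]

Answer: [0-2 ALLOC][3-3 ALLOC][4-34 FREE]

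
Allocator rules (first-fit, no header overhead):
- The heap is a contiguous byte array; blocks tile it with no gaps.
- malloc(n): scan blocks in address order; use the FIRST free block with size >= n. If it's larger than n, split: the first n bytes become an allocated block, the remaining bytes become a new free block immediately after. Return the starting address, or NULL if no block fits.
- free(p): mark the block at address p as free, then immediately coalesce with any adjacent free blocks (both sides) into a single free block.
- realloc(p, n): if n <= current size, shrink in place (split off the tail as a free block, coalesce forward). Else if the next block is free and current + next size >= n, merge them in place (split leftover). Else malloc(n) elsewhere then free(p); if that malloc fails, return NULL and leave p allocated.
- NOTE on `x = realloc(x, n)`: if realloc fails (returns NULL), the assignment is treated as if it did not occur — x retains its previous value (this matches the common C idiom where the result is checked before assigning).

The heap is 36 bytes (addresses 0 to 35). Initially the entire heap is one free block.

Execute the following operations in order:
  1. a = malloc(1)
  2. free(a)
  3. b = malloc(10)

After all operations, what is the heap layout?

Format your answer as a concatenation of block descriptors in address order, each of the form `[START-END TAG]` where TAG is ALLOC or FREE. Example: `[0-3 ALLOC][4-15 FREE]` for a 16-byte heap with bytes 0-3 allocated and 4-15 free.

Answer: [0-9 ALLOC][10-35 FREE]

Derivation:
Op 1: a = malloc(1) -> a = 0; heap: [0-0 ALLOC][1-35 FREE]
Op 2: free(a) -> (freed a); heap: [0-35 FREE]
Op 3: b = malloc(10) -> b = 0; heap: [0-9 ALLOC][10-35 FREE]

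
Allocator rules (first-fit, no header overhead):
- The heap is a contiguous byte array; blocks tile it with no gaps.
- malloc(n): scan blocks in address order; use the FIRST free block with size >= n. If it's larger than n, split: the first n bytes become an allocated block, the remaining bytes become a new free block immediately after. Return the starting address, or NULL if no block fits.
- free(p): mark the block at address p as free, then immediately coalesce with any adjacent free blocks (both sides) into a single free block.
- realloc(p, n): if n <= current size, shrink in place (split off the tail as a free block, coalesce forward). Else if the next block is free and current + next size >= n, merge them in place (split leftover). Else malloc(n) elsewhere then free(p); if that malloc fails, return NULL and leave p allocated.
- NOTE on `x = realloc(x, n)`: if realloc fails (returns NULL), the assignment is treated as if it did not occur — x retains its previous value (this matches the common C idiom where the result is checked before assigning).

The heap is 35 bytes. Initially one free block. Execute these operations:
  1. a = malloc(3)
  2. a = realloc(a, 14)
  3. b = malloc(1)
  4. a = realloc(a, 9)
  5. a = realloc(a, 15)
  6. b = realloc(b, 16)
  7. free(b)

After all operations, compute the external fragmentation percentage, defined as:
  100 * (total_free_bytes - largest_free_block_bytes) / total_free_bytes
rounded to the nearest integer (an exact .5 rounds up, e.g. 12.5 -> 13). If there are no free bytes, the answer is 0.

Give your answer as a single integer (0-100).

Op 1: a = malloc(3) -> a = 0; heap: [0-2 ALLOC][3-34 FREE]
Op 2: a = realloc(a, 14) -> a = 0; heap: [0-13 ALLOC][14-34 FREE]
Op 3: b = malloc(1) -> b = 14; heap: [0-13 ALLOC][14-14 ALLOC][15-34 FREE]
Op 4: a = realloc(a, 9) -> a = 0; heap: [0-8 ALLOC][9-13 FREE][14-14 ALLOC][15-34 FREE]
Op 5: a = realloc(a, 15) -> a = 15; heap: [0-13 FREE][14-14 ALLOC][15-29 ALLOC][30-34 FREE]
Op 6: b = realloc(b, 16) -> NULL (b unchanged); heap: [0-13 FREE][14-14 ALLOC][15-29 ALLOC][30-34 FREE]
Op 7: free(b) -> (freed b); heap: [0-14 FREE][15-29 ALLOC][30-34 FREE]
Free blocks: [15 5] total_free=20 largest=15 -> 100*(20-15)/20 = 500/20 = 25

Answer: 25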